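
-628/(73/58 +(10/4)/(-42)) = -1529808/2921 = -523.73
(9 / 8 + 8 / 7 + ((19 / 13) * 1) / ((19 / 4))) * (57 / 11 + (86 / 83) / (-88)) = 13.32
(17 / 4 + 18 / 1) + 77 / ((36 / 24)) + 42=1387 / 12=115.58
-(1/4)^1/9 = -1/36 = -0.03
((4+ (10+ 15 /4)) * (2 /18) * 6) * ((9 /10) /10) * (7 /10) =1491 /2000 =0.75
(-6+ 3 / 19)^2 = 12321 / 361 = 34.13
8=8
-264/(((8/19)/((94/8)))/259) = -7632471/4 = -1908117.75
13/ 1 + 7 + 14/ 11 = 234/ 11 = 21.27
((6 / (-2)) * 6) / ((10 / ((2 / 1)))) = -3.60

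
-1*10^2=-100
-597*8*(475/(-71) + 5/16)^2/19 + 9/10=-156668932449/15324640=-10223.34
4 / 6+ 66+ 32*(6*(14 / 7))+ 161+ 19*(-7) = 1436 / 3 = 478.67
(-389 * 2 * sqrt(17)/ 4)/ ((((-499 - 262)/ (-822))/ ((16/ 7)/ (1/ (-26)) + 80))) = -17819.51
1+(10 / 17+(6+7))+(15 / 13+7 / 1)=5026 / 221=22.74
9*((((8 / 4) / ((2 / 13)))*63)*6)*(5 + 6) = 486486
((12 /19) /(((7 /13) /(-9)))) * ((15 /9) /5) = -468 /133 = -3.52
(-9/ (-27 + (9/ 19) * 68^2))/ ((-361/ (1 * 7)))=7/ 86773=0.00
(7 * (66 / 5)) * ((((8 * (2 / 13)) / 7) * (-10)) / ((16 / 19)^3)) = -226347 / 832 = -272.05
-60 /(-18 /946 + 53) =-1419 /1253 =-1.13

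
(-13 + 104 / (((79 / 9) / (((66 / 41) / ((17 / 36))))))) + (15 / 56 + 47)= 230206313 / 3083528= 74.66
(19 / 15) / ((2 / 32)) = 304 / 15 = 20.27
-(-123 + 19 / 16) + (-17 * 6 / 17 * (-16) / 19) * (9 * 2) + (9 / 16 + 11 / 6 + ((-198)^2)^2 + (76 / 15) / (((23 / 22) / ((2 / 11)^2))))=1536953831.32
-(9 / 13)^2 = -81 / 169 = -0.48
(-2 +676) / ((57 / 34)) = 22916 / 57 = 402.04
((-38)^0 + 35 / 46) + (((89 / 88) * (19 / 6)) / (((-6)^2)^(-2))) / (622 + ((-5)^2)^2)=3211299 / 630982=5.09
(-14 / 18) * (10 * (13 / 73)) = -1.39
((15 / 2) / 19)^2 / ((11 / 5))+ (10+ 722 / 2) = 371.07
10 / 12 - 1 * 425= -2545 / 6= -424.17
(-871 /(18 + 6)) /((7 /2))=-871 /84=-10.37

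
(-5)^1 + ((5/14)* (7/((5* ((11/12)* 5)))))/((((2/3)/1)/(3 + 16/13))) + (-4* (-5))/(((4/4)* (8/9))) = 473/26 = 18.19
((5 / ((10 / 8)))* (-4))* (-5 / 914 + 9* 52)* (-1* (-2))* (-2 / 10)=6843952 / 2285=2995.16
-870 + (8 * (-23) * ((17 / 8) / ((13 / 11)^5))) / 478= -154468877921 / 177478054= -870.35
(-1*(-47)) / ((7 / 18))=846 / 7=120.86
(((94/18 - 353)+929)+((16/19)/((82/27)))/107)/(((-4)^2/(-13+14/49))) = -38805912343/84019824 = -461.87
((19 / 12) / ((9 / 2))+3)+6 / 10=1067 / 270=3.95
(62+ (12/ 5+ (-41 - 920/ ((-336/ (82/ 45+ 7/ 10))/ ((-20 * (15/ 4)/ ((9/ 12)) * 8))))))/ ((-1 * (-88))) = -5198887/ 83160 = -62.52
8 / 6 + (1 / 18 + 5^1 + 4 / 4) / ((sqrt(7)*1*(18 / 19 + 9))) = 2071*sqrt(7) / 23814 + 4 / 3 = 1.56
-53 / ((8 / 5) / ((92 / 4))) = -6095 / 8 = -761.88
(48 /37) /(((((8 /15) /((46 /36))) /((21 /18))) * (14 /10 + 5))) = 0.57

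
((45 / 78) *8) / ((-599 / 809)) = -48540 / 7787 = -6.23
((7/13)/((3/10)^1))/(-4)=-35/78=-0.45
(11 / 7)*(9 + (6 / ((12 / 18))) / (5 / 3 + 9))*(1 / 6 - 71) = -70125 / 64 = -1095.70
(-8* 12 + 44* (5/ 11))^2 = 5776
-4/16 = -1/4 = -0.25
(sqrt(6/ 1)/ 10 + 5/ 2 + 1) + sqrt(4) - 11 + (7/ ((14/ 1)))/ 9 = -49/ 9 + sqrt(6)/ 10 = -5.20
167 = 167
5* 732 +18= 3678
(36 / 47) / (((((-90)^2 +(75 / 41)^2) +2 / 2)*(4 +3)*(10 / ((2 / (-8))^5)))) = -15129 / 11474177469440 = -0.00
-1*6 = -6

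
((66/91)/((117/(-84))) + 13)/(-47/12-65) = -25308/139763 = -0.18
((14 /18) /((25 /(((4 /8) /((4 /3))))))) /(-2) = -7 /1200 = -0.01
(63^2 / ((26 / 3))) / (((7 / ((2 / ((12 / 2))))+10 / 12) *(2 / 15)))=535815 / 3406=157.32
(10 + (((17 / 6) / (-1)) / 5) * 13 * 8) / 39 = -1.25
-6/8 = -3/4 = -0.75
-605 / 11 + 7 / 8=-433 / 8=-54.12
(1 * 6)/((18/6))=2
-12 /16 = -0.75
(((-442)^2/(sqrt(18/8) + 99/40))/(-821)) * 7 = -54701920/130539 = -419.05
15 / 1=15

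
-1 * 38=-38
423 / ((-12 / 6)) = -423 / 2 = -211.50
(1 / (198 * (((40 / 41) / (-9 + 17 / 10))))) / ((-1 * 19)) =2993 / 1504800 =0.00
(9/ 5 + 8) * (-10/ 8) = -49/ 4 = -12.25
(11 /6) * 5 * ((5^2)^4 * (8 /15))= 17187500 /9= 1909722.22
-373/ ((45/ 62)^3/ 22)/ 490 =-977859784/ 22325625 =-43.80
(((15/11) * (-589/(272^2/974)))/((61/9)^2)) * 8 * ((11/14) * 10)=-1742571225/120441328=-14.47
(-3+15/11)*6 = -108/11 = -9.82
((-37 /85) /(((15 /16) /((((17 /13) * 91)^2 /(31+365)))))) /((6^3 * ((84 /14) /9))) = -30821 /267300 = -0.12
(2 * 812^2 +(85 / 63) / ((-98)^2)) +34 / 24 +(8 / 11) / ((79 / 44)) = 31516098607043 / 23899554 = 1318689.82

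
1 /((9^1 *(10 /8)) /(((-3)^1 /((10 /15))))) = -2 /5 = -0.40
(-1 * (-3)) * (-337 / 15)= -337 / 5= -67.40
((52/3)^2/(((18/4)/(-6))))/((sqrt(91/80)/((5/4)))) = -4160 * sqrt(455)/189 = -469.50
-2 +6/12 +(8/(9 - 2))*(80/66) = -53/462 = -0.11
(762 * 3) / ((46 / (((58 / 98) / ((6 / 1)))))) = 4.90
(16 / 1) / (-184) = -2 / 23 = -0.09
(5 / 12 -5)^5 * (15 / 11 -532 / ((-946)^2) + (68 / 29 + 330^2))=-20409319806390625 / 92657088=-220267226.68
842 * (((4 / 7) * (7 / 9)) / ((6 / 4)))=6736 / 27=249.48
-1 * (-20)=20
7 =7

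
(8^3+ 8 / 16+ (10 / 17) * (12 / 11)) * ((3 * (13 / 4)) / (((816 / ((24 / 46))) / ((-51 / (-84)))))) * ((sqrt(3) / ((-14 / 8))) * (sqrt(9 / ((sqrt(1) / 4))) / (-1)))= 22454055 * sqrt(3) / 3371984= 11.53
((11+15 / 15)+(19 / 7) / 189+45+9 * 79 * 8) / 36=3800327 / 23814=159.58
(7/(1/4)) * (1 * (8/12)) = 56/3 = 18.67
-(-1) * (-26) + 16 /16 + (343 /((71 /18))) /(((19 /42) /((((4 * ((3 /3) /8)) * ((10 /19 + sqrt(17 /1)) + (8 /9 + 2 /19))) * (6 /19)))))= 10298635 /486989 + 777924 * sqrt(17) /25631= 146.29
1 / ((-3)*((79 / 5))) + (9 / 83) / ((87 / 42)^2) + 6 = 99328919 / 16543311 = 6.00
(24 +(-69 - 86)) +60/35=-905/7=-129.29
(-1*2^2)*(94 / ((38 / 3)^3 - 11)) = -10152 / 54575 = -0.19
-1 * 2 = -2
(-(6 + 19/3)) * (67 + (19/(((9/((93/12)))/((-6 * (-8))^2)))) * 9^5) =-82358713327/3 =-27452904442.33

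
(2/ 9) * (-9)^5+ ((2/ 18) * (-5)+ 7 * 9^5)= 3601984/ 9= 400220.44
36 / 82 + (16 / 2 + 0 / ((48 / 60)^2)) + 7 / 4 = 1671 / 164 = 10.19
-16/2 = -8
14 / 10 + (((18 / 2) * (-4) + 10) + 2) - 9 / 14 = -1627 / 70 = -23.24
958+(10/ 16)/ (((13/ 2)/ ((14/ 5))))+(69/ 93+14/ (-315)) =34781723/ 36270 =958.97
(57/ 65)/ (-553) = -57/ 35945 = -0.00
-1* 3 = -3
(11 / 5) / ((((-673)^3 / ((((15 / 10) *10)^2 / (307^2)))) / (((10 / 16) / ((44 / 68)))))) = -3825 / 229832759048264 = -0.00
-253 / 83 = -3.05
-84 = -84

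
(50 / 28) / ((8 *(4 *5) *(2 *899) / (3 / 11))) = 15 / 8860544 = 0.00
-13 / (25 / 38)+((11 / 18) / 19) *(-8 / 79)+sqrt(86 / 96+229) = -6674546 / 337725+sqrt(33105) / 12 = -4.60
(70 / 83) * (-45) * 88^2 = -24393600 / 83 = -293898.80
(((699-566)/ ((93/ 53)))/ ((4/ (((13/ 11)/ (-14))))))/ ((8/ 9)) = -39273/ 21824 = -1.80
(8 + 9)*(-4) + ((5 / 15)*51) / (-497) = -33813 / 497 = -68.03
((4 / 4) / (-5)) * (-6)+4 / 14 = 52 / 35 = 1.49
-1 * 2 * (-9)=18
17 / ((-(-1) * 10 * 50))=17 / 500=0.03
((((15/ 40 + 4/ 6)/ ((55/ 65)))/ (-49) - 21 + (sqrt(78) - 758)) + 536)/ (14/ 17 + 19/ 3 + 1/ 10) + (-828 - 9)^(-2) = -187206534101789/ 5590089453564 + 510 * sqrt(78)/ 3701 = -32.27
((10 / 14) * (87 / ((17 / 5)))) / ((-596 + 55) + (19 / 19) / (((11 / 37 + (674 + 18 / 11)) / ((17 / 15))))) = -8975300625 / 265663948564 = -0.03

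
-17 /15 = -1.13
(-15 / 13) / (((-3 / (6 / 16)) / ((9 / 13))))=135 / 1352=0.10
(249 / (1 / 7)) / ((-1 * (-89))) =19.58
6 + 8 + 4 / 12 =43 / 3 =14.33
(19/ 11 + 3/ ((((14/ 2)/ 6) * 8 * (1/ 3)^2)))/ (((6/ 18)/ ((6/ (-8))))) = -10.40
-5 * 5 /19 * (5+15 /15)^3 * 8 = -43200 /19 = -2273.68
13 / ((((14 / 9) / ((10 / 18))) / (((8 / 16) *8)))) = 130 / 7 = 18.57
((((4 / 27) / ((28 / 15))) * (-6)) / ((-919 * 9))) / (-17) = -10 / 2952747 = -0.00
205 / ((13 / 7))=1435 / 13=110.38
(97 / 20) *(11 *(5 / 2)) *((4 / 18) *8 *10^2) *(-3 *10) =-2134000 / 3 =-711333.33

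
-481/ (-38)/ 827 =481/ 31426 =0.02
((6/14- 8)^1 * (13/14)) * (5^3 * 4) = -3515.31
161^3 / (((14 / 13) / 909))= 3522547255.50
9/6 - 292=-581/2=-290.50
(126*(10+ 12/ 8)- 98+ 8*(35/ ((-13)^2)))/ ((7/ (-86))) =-2808502/ 169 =-16618.36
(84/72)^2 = 49/36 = 1.36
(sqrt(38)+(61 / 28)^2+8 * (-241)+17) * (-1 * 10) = 7472515 / 392- 10 * sqrt(38) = 19000.89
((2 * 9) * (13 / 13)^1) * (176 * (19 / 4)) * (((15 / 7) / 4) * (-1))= -56430 / 7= -8061.43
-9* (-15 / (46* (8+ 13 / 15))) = 2025 / 6118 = 0.33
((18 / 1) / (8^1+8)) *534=2403 / 4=600.75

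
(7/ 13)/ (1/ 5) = 35/ 13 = 2.69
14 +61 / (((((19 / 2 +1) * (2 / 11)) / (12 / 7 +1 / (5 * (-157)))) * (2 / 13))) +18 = 387.78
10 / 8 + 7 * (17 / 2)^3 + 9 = 34473 / 8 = 4309.12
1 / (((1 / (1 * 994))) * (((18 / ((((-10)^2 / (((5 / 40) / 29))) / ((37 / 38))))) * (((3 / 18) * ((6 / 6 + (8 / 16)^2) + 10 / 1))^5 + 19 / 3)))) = 14357469593600 / 321979587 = 44591.24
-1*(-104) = 104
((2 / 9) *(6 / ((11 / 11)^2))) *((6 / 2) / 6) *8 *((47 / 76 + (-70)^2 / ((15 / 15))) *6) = 2979576 / 19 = 156819.79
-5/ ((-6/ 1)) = 5/ 6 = 0.83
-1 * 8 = -8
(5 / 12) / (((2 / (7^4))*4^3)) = 12005 / 1536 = 7.82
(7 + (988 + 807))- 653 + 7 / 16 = 1149.44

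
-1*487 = -487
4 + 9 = 13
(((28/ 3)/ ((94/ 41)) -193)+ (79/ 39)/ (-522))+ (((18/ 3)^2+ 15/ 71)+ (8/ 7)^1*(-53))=-101429947981/ 475542522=-213.29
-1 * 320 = -320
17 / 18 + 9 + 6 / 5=1003 / 90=11.14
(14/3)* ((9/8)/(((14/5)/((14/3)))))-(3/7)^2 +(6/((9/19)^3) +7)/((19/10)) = 37973183/904932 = 41.96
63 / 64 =0.98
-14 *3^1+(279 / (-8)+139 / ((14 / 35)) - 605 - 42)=-3011 / 8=-376.38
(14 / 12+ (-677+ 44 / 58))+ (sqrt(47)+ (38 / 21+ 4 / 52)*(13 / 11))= -3004927 / 4466+ sqrt(47)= -665.99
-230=-230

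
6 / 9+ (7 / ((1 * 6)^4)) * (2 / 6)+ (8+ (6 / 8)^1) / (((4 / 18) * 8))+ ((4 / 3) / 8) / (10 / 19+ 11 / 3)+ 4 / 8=22785107 / 3716928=6.13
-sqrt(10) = -3.16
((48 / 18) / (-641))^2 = 64 / 3697929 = 0.00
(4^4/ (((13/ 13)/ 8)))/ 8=256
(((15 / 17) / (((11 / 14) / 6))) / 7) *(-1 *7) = -1260 / 187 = -6.74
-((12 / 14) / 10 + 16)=-563 / 35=-16.09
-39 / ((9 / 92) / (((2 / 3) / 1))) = -2392 / 9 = -265.78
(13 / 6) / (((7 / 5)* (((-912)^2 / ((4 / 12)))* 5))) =0.00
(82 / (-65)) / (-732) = 41 / 23790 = 0.00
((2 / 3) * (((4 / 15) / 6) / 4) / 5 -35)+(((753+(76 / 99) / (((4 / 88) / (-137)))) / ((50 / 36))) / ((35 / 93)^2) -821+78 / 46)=-167140927426 / 19018125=-8788.51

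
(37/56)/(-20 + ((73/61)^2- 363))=-137677/79509584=-0.00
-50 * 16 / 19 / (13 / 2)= -1600 / 247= -6.48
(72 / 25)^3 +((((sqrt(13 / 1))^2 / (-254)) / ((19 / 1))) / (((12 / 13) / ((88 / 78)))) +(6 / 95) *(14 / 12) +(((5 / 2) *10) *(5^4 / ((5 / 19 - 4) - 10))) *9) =-201004550879047 / 19681031250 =-10213.11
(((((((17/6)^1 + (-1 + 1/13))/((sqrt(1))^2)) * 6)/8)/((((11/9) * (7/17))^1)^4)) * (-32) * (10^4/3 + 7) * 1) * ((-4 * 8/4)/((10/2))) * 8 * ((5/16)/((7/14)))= 793412598417696/41544503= 19097896.02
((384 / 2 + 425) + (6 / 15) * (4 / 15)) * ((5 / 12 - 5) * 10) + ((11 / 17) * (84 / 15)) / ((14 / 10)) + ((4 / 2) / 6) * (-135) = -28326.47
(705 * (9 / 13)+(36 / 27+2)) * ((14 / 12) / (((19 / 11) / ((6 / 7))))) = 210815 / 741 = 284.50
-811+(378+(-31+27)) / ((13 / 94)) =24613 / 13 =1893.31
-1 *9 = -9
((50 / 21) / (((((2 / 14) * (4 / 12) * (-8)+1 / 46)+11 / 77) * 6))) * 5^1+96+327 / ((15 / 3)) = 477239 / 3135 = 152.23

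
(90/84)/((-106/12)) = -45/371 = -0.12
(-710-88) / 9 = -266 / 3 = -88.67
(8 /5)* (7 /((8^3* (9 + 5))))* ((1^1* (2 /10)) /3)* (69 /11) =23 /35200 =0.00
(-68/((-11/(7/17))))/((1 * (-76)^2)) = 0.00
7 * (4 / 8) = 7 / 2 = 3.50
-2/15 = -0.13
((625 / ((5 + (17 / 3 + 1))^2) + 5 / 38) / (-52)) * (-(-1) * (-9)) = 79155 / 96824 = 0.82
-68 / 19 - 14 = -334 / 19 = -17.58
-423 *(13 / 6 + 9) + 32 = -9383 / 2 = -4691.50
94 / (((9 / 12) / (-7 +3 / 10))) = -12596 / 15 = -839.73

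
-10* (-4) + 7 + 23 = 70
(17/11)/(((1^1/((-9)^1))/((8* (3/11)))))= -3672/121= -30.35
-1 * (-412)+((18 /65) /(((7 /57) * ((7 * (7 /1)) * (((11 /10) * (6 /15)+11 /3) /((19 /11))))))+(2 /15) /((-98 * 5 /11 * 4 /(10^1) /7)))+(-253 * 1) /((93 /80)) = 341286745003 /1756199445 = 194.33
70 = 70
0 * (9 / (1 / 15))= 0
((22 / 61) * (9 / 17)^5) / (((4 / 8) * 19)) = 2598156 / 1645614263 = 0.00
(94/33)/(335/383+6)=36002/86889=0.41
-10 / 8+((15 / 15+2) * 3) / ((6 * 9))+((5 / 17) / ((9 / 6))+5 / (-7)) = -2287 / 1428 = -1.60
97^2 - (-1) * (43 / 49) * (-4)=460869 / 49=9405.49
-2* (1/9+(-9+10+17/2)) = -173/9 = -19.22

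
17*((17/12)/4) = 289/48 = 6.02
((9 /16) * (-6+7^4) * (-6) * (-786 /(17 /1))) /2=25413345 /136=186862.83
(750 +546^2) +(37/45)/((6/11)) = 80694227/270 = 298867.51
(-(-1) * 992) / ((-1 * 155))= -32 / 5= -6.40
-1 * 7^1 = -7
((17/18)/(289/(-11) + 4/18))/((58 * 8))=-187/2393312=-0.00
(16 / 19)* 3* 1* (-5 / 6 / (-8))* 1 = 5 / 19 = 0.26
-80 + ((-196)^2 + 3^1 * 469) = 39743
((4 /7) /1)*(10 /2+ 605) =2440 /7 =348.57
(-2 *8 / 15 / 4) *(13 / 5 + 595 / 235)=-1608 / 1175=-1.37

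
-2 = -2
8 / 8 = 1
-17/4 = -4.25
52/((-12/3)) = -13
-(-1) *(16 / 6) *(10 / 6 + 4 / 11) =536 / 99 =5.41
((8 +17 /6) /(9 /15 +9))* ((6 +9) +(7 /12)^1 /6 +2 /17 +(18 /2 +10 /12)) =9964175 /352512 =28.27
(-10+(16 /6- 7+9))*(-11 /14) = 4.19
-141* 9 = -1269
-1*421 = -421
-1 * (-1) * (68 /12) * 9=51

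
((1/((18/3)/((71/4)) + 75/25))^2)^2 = 25411681/3154956561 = 0.01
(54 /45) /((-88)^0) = 6 /5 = 1.20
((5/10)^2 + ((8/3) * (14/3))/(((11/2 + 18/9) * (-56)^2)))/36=0.01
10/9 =1.11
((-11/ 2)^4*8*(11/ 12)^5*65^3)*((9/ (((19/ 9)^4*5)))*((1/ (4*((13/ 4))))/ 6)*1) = 806948648552475/ 533794816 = 1511720.65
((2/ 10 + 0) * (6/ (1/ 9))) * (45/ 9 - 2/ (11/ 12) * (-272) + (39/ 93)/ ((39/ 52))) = 11030238/ 1705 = 6469.35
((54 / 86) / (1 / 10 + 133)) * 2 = 540 / 57233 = 0.01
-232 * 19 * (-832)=3667456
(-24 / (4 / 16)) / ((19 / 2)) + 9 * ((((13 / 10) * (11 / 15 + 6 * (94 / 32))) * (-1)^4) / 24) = -70259 / 60800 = -1.16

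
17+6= 23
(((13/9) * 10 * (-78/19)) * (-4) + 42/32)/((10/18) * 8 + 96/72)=652551/15808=41.28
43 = 43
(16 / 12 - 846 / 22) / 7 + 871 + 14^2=35036 / 33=1061.70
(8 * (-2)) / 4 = -4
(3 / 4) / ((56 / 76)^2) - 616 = -614.62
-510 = -510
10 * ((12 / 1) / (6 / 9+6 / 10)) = 1800 / 19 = 94.74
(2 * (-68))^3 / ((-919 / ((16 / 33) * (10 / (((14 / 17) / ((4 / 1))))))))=13684080640 / 212289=64459.68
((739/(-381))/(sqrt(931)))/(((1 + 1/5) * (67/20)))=-36950 * sqrt(19)/10185273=-0.02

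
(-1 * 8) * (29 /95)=-232 /95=-2.44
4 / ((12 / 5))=5 / 3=1.67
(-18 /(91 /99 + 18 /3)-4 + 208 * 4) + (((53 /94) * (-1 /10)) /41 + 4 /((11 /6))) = 48065605273 /58079780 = 827.58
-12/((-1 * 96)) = 1/8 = 0.12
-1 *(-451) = 451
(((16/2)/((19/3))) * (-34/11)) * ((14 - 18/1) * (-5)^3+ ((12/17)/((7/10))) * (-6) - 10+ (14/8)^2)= -2781813/1463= -1901.44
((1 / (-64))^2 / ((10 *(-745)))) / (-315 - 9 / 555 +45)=37 / 304865157120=0.00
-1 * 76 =-76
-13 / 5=-2.60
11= 11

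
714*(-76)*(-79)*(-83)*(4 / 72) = -59301508 / 3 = -19767169.33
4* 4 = 16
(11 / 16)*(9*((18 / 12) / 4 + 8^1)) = 6633 / 128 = 51.82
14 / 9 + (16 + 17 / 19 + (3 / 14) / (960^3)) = 18.45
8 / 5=1.60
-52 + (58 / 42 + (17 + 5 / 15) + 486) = 3169 / 7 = 452.71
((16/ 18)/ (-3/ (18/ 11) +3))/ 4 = 4/ 21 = 0.19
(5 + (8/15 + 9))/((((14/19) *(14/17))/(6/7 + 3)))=316863/3430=92.38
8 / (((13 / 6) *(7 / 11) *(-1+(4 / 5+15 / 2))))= 5280 / 6643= 0.79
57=57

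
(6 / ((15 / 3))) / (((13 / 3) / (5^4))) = 2250 / 13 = 173.08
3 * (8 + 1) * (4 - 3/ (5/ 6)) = 54/ 5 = 10.80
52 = 52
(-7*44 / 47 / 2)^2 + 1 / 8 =191937 / 17672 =10.86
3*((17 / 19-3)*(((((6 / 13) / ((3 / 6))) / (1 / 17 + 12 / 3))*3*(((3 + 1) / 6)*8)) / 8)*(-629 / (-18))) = -1710880 / 17043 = -100.39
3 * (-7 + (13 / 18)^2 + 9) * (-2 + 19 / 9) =817 / 972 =0.84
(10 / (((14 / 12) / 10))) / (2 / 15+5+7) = 4500 / 637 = 7.06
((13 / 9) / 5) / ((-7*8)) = -13 / 2520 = -0.01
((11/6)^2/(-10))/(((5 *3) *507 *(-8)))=121/21902400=0.00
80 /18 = 40 /9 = 4.44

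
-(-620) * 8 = 4960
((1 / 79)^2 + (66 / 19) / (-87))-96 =-330260687 / 3438791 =-96.04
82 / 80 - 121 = -4799 / 40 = -119.98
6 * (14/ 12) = 7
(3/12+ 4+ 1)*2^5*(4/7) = 96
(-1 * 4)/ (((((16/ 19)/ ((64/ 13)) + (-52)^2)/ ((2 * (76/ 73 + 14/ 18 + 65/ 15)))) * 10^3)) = -307192/ 16878083625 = -0.00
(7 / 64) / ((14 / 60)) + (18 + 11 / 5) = 3307 / 160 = 20.67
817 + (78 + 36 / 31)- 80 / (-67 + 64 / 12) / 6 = 1028145 / 1147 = 896.38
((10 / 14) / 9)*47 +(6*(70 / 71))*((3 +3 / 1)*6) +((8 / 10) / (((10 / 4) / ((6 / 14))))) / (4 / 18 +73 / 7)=16260051043 / 75034575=216.70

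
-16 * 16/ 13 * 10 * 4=-787.69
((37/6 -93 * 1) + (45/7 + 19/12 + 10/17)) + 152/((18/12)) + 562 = 835523/1428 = 585.10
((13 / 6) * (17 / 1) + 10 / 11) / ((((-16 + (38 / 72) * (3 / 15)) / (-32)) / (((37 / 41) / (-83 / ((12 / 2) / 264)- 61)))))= -1882560 / 101934569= -0.02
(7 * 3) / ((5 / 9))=189 / 5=37.80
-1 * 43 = -43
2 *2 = 4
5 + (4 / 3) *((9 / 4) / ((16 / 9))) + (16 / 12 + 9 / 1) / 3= 10.13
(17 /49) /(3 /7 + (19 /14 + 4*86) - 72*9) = -34 /29617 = -0.00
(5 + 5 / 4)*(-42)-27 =-579 / 2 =-289.50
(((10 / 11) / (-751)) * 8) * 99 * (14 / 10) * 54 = -54432 / 751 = -72.48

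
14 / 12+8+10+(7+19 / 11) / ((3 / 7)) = 2609 / 66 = 39.53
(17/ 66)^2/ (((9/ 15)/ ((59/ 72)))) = 85255/ 940896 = 0.09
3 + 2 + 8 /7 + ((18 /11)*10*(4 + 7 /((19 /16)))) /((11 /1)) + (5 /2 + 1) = 784125 /32186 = 24.36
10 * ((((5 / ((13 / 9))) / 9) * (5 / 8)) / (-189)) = -0.01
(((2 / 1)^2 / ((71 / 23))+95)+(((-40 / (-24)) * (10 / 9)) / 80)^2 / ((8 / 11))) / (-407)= -2551916101 / 10785747456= -0.24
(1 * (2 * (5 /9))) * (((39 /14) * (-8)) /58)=-260 /609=-0.43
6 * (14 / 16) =21 / 4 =5.25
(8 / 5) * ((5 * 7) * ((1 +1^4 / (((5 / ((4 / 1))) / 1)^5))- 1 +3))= 582344 / 3125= 186.35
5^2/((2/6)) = 75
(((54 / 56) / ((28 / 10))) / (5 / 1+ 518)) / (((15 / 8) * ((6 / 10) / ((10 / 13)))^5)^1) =312500000 / 256908394197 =0.00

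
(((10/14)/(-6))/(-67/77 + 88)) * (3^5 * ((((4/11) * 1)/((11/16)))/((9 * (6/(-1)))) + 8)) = -195780/73799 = -2.65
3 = 3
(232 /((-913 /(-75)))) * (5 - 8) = -57.17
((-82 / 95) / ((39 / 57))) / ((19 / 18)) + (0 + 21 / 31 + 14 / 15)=9547 / 22971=0.42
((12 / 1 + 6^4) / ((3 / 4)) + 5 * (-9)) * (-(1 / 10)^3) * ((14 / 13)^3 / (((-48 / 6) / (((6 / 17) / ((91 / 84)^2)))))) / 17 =62937756 / 13412959625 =0.00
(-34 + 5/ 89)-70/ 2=-6136/ 89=-68.94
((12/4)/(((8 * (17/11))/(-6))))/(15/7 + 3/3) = -63/136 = -0.46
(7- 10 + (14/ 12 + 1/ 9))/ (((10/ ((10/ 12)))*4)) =-31/ 864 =-0.04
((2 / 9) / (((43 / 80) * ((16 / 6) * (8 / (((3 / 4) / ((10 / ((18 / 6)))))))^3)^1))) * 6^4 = 19683 / 4403200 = 0.00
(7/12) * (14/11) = 49/66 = 0.74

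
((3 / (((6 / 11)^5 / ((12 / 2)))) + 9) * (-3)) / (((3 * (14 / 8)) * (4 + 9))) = -164939 / 9828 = -16.78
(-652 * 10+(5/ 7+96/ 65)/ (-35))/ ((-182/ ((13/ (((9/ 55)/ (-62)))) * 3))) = -35406710977/ 66885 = -529366.99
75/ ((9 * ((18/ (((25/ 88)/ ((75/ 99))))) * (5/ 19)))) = 95/ 144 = 0.66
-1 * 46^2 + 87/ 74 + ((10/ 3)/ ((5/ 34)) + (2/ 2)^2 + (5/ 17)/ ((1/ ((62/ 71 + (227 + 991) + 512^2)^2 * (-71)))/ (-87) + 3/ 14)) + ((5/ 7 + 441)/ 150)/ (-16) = -1439587531069304051321923/ 688808027027272198200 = -2089.97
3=3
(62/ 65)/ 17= 62/ 1105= 0.06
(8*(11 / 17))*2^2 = 352 / 17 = 20.71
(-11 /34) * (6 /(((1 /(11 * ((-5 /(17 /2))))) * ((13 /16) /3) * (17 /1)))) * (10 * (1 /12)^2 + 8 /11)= 138820 /63869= 2.17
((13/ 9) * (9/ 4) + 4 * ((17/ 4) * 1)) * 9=729/ 4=182.25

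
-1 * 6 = -6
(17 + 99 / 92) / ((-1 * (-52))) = 1663 / 4784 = 0.35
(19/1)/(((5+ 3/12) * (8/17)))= 323/42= 7.69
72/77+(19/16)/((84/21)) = 6071/4928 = 1.23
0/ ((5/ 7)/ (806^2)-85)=0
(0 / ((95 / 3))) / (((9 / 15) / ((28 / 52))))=0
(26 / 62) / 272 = 13 / 8432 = 0.00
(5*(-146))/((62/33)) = -12045/31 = -388.55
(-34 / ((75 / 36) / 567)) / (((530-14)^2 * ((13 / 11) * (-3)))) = 11781 / 1201850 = 0.01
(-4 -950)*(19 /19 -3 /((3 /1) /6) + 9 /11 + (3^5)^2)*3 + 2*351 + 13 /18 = -33459142249 /198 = -168985566.91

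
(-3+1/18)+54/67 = -2579/1206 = -2.14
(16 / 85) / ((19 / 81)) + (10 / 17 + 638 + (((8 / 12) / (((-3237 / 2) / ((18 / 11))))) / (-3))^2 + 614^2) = 773242976520590404 / 2047591395135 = 377635.39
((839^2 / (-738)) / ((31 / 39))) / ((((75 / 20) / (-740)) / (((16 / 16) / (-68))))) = -677172002 / 194463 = -3482.27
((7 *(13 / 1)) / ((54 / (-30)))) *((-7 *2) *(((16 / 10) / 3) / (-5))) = -10192 / 135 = -75.50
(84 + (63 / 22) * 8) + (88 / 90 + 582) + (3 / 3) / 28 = 9562327 / 13860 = 689.92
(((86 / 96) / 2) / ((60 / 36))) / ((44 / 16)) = 43 / 440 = 0.10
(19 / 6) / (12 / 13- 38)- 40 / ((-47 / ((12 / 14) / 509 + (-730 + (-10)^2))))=-259706407987 / 484297212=-536.25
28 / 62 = 14 / 31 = 0.45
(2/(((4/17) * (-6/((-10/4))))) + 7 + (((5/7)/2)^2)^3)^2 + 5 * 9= 79685245563734281/510245211377664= 156.17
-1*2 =-2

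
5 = 5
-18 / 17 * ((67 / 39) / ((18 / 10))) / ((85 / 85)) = -670 / 663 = -1.01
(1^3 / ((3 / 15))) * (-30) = -150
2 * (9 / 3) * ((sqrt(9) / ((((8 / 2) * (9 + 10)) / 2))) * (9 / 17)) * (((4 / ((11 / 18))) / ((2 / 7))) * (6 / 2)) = 61236 / 3553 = 17.24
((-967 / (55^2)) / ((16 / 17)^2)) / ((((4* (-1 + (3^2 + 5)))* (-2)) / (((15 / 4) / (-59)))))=-838389 / 3801374720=-0.00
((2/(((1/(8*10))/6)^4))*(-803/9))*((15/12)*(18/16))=-13320806400000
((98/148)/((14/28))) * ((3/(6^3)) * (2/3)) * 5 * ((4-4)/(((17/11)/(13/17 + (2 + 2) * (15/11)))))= 0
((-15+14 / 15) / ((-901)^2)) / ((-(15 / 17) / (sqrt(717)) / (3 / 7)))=211 * sqrt(717) / 25070325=0.00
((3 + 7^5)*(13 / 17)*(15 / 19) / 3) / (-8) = -546325 / 1292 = -422.85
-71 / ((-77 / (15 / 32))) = 1065 / 2464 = 0.43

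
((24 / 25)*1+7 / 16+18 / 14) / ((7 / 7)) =7513 / 2800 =2.68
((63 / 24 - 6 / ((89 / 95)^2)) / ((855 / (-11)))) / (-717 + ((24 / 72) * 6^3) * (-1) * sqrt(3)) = -77952479 / 1000390932840 + 326161 * sqrt(3) / 41682955535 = -0.00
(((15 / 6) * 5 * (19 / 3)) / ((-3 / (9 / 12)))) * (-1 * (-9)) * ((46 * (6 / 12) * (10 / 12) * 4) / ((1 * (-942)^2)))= -0.02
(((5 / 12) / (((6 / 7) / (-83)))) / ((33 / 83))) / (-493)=241115 / 1171368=0.21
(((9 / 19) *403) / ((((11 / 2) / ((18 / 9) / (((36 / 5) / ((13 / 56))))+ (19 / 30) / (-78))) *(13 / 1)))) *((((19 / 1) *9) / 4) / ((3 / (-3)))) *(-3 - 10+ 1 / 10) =82.99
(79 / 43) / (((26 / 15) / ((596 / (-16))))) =-176565 / 4472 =-39.48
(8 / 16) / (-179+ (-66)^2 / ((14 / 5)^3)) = 0.03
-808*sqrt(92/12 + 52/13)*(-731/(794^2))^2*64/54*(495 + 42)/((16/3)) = -9660712519*sqrt(105)/223565371929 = -0.44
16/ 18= 8/ 9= 0.89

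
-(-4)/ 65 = 4/ 65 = 0.06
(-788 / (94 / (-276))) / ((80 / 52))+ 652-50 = 494888 / 235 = 2105.91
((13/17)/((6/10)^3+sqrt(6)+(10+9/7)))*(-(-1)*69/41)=232323000/1982152093 - 686765625*sqrt(6)/67393171162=0.09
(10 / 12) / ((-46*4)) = -5 / 1104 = -0.00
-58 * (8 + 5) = -754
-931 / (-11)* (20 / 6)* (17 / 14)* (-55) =-56525 / 3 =-18841.67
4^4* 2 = 512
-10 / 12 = -5 / 6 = -0.83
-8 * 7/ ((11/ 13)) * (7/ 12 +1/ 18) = -4186/ 99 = -42.28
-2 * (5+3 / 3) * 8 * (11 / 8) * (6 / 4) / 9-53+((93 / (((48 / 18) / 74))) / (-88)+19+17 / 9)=-264331 / 3168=-83.44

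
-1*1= -1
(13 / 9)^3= 2197 / 729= 3.01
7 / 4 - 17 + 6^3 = 803 / 4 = 200.75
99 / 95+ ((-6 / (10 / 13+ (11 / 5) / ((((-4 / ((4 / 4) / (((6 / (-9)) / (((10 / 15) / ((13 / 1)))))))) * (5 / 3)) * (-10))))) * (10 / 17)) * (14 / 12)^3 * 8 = -8321129851 / 144870345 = -57.44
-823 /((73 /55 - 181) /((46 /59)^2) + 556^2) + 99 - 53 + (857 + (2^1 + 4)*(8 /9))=48971987325665 /53914272657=908.33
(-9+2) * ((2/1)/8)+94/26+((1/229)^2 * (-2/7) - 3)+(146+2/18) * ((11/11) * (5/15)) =24516636661/515390148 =47.57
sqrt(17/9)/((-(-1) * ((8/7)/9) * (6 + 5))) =21 * sqrt(17)/88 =0.98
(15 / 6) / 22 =5 / 44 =0.11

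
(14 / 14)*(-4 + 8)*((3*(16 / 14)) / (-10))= -48 / 35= -1.37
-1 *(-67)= 67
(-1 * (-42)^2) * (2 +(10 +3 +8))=-40572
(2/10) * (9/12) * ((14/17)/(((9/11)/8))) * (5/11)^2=140/561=0.25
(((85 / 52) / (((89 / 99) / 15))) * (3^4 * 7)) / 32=71569575 / 148096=483.26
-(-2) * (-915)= -1830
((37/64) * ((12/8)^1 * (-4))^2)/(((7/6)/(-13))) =-12987/56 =-231.91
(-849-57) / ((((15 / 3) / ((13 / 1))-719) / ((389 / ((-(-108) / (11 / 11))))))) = 763607 / 168156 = 4.54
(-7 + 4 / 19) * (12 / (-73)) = 1548 / 1387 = 1.12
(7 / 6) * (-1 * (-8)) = 28 / 3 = 9.33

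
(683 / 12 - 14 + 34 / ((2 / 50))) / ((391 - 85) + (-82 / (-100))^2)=6696875 / 2300043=2.91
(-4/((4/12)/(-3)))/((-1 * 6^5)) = -1/216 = -0.00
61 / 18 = 3.39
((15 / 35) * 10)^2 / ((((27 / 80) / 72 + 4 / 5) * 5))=4.57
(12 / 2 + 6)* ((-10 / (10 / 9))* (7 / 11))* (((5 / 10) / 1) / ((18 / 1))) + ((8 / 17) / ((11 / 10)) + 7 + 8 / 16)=2251 / 374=6.02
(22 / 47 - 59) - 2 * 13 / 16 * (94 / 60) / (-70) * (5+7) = -3822683 / 65800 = -58.10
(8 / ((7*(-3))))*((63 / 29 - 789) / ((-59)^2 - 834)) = 60848 / 537341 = 0.11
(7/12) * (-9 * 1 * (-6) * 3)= 189/2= 94.50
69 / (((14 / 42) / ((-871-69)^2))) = 182905200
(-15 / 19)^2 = 225 / 361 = 0.62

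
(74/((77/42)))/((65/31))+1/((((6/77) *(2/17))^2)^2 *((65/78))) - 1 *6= 419850483384767/2471040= 169908412.40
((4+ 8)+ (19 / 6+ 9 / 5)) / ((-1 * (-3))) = 509 / 90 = 5.66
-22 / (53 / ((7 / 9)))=-154 / 477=-0.32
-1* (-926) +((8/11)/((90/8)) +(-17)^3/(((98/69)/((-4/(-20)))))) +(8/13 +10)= 154409389/630630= 244.85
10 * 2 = 20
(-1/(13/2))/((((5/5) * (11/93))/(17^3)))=-913818/143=-6390.34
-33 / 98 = -0.34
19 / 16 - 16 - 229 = -3901 / 16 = -243.81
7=7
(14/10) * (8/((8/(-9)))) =-63/5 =-12.60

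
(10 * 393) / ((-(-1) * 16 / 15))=29475 / 8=3684.38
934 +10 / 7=6548 / 7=935.43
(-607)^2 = 368449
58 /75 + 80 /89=11162 /6675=1.67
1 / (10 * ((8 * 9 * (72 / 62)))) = 31 / 25920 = 0.00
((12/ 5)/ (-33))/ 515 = -0.00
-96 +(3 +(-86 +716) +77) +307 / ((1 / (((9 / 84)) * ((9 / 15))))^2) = 12059267 / 19600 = 615.27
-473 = -473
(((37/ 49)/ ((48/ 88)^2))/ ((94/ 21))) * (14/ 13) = 4477/ 7332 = 0.61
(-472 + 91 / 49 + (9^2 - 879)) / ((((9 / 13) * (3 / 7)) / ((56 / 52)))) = -41426 / 9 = -4602.89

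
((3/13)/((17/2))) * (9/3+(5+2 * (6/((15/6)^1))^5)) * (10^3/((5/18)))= 16346.85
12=12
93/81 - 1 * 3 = -50/27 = -1.85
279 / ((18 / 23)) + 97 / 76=27191 / 76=357.78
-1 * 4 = -4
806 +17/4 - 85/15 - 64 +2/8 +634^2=2416181/6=402696.83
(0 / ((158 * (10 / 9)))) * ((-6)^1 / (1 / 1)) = 0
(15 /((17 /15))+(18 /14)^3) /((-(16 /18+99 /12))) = -3224448 /1918399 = -1.68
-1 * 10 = -10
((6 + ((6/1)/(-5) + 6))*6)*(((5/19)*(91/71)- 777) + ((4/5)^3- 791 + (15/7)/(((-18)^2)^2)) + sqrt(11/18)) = -64729093857691/637402500 + 54*sqrt(22)/5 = -101500.71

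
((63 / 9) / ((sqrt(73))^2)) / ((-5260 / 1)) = -7 / 383980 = -0.00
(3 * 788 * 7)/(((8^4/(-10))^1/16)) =-646.41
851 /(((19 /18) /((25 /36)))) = 21275 /38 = 559.87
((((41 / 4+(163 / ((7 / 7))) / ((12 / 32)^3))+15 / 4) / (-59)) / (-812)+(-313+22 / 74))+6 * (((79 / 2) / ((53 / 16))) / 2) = -351144906727 / 1268292438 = -276.86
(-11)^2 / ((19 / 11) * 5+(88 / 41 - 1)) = 54571 / 4412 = 12.37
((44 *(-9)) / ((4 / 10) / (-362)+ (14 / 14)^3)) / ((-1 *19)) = 89595 / 4294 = 20.87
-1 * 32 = -32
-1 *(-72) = 72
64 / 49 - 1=15 / 49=0.31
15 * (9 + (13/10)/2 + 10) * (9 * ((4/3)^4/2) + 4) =5371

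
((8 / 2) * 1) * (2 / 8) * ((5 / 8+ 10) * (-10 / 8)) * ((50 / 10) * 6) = -6375 / 16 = -398.44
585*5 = 2925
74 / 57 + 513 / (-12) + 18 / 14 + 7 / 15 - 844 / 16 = -368873 / 3990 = -92.45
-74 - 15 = -89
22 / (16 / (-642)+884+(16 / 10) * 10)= 3531 / 144446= 0.02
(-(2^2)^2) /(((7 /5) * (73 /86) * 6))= -3440 /1533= -2.24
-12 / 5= -2.40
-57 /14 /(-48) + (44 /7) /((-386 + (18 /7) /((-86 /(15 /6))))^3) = 0.08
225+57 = 282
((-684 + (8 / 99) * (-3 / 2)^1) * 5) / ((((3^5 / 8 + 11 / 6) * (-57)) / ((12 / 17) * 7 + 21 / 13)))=25656960 / 2100241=12.22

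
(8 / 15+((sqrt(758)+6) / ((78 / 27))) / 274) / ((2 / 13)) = 9 * sqrt(758) / 1096+28901 / 8220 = 3.74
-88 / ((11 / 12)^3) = -13824 / 121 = -114.25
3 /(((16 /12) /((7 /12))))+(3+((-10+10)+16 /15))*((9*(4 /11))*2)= 24579 /880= 27.93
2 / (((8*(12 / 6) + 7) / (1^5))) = 0.09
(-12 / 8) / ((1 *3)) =-1 / 2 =-0.50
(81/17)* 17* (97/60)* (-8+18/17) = -154521/170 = -908.95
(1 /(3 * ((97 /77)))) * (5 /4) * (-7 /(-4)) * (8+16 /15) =9163 /1746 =5.25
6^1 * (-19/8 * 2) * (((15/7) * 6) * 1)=-2565/7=-366.43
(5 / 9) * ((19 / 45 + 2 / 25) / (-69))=-0.00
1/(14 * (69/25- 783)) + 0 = -25/273084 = -0.00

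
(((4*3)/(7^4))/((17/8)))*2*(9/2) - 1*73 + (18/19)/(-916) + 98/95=-127776393807/1775947670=-71.95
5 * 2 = 10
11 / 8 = 1.38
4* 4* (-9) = -144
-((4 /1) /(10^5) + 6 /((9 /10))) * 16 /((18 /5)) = -500003 /16875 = -29.63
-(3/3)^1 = -1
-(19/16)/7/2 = -19/224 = -0.08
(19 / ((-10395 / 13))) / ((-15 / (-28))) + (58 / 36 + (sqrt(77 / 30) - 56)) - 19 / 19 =-2469551 / 44550 + sqrt(2310) / 30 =-53.83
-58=-58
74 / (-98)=-37 / 49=-0.76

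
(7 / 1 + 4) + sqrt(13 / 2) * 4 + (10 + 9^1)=2 * sqrt(26) + 30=40.20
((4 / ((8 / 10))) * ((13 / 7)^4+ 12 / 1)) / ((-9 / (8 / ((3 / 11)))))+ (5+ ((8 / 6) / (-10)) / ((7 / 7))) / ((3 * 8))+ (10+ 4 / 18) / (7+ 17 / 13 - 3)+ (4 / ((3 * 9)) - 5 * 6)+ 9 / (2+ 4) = -359254507 / 864360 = -415.63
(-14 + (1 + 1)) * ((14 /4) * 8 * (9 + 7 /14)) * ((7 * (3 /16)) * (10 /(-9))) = 4655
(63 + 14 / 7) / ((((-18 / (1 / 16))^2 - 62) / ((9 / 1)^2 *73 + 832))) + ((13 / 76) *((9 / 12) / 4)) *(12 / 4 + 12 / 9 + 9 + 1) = 289727919 / 50392256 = 5.75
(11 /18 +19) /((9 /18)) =353 /9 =39.22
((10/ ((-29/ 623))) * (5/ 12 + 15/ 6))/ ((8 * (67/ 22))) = -1199275/ 46632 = -25.72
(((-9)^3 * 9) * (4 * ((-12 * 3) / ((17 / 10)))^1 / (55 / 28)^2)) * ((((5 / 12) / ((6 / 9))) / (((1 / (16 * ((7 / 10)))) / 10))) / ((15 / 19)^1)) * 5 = 131352689664 / 2057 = 63856436.39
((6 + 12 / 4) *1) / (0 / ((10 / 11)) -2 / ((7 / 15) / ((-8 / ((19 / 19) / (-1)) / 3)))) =-63 / 80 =-0.79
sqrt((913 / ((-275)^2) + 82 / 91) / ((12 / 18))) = 1.17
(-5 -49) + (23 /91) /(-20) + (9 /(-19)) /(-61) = -113916797 /2109380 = -54.00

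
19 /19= 1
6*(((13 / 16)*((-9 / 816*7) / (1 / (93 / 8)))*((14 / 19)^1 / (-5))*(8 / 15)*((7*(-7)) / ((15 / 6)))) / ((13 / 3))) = -2009637 / 1292000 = -1.56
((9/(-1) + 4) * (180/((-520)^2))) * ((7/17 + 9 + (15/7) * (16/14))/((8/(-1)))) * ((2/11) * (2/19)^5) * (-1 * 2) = -360/15523707199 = -0.00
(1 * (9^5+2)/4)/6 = 59051/24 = 2460.46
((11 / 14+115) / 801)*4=3242 / 5607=0.58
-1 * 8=-8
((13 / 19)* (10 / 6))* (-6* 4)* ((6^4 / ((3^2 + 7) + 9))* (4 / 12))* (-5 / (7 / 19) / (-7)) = -44928 / 49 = -916.90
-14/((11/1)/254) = -3556/11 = -323.27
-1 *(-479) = 479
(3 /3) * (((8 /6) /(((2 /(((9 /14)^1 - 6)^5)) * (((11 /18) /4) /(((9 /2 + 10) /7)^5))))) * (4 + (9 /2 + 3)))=-3358500344560546875 /397725150592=-8444274.49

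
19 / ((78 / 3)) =19 / 26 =0.73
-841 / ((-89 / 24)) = 20184 / 89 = 226.79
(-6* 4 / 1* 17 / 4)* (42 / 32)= -1071 / 8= -133.88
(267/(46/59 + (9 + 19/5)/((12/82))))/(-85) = -0.04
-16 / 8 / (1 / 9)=-18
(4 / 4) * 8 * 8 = 64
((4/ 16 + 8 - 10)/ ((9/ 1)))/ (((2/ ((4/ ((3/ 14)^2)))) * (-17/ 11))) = 7546/ 1377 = 5.48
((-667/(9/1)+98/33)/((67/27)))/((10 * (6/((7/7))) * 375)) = -7043/5527500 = -0.00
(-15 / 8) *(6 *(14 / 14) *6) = -135 / 2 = -67.50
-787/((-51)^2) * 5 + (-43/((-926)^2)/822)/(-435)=-134055697011373/88609623369480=-1.51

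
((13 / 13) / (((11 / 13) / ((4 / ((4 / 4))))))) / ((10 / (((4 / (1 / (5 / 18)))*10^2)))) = 5200 / 99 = 52.53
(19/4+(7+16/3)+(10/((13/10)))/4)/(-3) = -2965/468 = -6.34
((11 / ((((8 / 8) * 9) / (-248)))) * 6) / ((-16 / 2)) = 682 / 3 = 227.33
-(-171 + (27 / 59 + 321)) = -8877 / 59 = -150.46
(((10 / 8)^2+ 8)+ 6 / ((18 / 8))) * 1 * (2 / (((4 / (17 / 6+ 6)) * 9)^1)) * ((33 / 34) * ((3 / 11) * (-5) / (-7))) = 1.13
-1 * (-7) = 7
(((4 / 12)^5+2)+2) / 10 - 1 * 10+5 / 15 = -22517 / 2430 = -9.27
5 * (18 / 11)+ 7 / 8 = 797 / 88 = 9.06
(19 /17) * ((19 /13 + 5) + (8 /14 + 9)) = 27721 /1547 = 17.92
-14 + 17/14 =-179/14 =-12.79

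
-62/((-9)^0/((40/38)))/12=-310/57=-5.44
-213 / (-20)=10.65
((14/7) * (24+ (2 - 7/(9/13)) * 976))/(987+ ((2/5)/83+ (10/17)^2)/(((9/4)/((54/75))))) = -425961146000/26637594741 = -15.99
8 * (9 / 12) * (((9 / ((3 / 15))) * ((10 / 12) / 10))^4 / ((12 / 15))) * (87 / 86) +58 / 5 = 332881981 / 220160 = 1512.00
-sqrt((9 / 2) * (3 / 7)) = -3 * sqrt(42) / 14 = -1.39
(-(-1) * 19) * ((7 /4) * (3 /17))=399 /68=5.87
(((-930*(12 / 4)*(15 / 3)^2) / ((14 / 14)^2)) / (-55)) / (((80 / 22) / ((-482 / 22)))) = -336195 / 44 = -7640.80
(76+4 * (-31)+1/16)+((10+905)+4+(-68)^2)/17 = 75649/272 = 278.12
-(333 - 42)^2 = -84681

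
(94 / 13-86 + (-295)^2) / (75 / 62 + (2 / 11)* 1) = 770865282 / 12337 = 62484.01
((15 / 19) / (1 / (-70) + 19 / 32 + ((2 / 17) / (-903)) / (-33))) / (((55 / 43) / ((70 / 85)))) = 782792640 / 892388219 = 0.88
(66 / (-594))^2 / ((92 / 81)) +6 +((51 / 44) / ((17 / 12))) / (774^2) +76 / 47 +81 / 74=63861607285 / 7321490847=8.72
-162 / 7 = -23.14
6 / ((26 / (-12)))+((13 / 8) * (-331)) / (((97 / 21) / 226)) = -132757215 / 5044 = -26319.83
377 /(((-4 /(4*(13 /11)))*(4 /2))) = -4901 /22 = -222.77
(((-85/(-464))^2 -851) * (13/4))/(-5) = 2381725723/4305920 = 553.13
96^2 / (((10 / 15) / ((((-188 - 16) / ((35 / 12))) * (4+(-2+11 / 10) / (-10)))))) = -3460257792 / 875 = -3954580.33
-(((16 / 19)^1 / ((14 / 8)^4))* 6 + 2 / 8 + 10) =-1968683 / 182476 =-10.79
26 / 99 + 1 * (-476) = -47098 / 99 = -475.74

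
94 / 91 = 1.03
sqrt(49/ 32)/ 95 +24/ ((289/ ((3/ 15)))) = 7*sqrt(2)/ 760 +24/ 1445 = 0.03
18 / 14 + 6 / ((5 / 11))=507 / 35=14.49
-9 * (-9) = 81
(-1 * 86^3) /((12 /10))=-1590140 /3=-530046.67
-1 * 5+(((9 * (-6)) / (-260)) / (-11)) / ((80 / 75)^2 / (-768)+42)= -40542715 / 8107814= -5.00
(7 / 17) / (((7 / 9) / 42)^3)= 1102248 / 17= 64838.12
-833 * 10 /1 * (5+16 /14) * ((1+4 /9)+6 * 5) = -14481110 /9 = -1609012.22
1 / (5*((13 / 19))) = 19 / 65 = 0.29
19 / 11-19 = -190 / 11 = -17.27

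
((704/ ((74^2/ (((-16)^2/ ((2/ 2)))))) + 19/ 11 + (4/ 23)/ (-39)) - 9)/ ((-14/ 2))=-346267876/ 94555461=-3.66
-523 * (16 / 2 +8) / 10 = -4184 / 5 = -836.80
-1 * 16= -16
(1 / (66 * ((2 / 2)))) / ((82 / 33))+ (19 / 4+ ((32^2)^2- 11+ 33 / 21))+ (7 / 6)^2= 10833853019 / 10332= 1048572.69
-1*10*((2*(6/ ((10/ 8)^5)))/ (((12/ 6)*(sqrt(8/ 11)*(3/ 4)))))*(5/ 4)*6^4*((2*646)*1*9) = -15431565312*sqrt(22)/ 125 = -579043657.11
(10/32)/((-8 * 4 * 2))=-5/1024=-0.00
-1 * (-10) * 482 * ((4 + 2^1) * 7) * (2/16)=25305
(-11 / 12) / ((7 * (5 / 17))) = -187 / 420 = -0.45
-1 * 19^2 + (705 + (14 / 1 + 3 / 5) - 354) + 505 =2548 / 5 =509.60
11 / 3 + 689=2078 / 3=692.67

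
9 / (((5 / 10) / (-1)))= -18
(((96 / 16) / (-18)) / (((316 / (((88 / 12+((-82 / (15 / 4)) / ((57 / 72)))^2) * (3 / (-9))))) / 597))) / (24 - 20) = 2075040461 / 51334200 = 40.42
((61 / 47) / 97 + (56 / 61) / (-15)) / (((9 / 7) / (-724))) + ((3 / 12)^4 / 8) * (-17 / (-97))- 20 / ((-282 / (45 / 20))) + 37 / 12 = 2319898902581 / 76888811520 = 30.17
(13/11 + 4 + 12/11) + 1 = 80/11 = 7.27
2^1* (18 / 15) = 12 / 5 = 2.40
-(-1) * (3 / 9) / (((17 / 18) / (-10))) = -60 / 17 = -3.53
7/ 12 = 0.58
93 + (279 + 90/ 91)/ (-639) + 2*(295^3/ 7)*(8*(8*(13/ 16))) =2464343219042/ 6461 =381418235.42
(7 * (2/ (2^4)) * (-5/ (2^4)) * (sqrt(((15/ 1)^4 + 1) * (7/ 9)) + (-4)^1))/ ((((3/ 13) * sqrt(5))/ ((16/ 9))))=91 * sqrt(5) * (12 - sqrt(354382))/ 648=-183.17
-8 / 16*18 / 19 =-9 / 19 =-0.47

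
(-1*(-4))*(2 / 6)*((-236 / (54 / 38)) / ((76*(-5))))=236 / 405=0.58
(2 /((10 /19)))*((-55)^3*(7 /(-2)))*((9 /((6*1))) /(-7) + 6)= 51210225 /4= 12802556.25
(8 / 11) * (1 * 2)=1.45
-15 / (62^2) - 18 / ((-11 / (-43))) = -2975421 / 42284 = -70.37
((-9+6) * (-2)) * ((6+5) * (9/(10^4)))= 297/5000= 0.06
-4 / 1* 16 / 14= -32 / 7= -4.57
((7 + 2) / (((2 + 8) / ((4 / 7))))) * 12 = 216 / 35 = 6.17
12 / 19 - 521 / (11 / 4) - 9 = -41345 / 209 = -197.82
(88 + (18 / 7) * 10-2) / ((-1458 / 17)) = -6647 / 5103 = -1.30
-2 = -2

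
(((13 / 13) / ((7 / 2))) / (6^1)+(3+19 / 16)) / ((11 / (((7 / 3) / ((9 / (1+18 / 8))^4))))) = 40642303 / 2660511744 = 0.02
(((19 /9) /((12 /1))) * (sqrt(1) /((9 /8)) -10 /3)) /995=-0.00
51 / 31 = 1.65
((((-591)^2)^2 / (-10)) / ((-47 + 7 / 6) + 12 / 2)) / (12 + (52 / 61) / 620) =692090211819753 / 27120047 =25519506.36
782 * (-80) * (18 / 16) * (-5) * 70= 24633000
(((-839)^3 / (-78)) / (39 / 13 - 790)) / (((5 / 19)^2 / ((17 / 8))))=-3624449105503 / 12277200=-295217.89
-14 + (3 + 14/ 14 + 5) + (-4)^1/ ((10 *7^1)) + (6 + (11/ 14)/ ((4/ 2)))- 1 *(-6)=1027/ 140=7.34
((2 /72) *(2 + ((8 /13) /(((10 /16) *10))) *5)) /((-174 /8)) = -6 /1885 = -0.00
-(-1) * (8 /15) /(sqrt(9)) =8 /45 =0.18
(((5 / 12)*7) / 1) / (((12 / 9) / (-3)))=-105 / 16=-6.56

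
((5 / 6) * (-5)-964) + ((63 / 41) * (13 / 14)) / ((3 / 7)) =-118675 / 123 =-964.84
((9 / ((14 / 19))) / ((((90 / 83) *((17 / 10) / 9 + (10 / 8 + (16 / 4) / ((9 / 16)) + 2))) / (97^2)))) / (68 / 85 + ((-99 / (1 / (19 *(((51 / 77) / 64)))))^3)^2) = 85687053709901226311680 / 464141268617878377769211071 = 0.00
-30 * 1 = -30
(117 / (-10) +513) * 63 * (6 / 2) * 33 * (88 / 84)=16377471 / 5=3275494.20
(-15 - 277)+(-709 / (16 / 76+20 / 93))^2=1569350229641 / 565504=2775135.51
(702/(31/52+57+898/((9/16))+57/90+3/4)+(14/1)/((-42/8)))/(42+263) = -6515374/886107045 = -0.01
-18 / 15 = -6 / 5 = -1.20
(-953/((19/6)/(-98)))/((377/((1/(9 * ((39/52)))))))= 747152/64467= 11.59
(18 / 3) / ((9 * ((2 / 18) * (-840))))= -1 / 140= -0.01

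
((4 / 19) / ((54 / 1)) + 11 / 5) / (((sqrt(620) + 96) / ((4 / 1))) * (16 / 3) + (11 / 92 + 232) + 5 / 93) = 49683345510908 / 8050539140262495 - 367847674496 * sqrt(155) / 8050539140262495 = 0.01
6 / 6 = 1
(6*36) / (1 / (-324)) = -69984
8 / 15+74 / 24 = 217 / 60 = 3.62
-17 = -17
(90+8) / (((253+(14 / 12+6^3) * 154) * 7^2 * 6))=1 / 101090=0.00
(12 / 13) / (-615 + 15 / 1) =-1 / 650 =-0.00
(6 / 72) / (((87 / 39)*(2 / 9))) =0.17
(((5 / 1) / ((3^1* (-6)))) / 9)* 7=-35 / 162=-0.22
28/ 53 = 0.53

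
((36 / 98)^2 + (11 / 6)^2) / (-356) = -302185 / 30771216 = -0.01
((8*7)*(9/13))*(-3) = -1512/13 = -116.31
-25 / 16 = -1.56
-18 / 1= -18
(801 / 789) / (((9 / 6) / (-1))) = -178 / 263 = -0.68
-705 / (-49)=705 / 49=14.39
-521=-521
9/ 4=2.25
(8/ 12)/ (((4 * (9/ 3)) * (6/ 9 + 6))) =1/ 120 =0.01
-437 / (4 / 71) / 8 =-31027 / 32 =-969.59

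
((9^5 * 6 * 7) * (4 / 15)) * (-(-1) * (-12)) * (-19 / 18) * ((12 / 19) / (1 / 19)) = 502625088 / 5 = 100525017.60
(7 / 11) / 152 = 7 / 1672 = 0.00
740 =740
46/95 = 0.48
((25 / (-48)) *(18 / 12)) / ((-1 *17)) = 25 / 544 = 0.05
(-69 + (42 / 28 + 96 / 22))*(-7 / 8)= 9723 / 176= 55.24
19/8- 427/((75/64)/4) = -873071/600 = -1455.12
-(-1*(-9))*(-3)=27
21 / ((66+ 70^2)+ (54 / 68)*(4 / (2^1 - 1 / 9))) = 6069 / 1435660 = 0.00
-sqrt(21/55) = -sqrt(1155)/55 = -0.62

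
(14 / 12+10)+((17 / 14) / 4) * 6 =1091 / 84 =12.99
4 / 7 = 0.57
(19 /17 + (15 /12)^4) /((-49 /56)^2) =15489 /3332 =4.65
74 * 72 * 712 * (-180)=-682836480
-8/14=-4/7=-0.57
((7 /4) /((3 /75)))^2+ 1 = 30641 /16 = 1915.06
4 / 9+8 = 76 / 9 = 8.44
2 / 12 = 1 / 6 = 0.17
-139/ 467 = -0.30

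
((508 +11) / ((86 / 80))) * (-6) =-124560 / 43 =-2896.74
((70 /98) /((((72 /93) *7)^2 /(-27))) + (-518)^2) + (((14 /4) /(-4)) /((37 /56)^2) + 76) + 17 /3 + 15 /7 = 24198566468507 /90156864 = 268405.15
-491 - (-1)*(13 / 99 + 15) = -47111 / 99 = -475.87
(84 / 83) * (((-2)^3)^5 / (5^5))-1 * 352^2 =-32140352512 / 259375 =-123914.61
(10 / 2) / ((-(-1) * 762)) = 5 / 762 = 0.01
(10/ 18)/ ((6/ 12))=10/ 9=1.11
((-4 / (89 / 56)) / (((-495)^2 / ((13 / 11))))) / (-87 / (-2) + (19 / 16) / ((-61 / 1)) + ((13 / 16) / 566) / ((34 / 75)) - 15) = -54693603328 / 128331907259744925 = -0.00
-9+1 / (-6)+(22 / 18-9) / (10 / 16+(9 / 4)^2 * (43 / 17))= -640825 / 65754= -9.75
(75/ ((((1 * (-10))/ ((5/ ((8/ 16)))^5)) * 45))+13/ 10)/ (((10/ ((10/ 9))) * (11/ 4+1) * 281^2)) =-999922/ 159896025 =-0.01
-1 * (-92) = 92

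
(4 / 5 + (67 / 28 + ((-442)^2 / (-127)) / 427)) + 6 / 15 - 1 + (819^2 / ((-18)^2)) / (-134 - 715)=-793776944 / 230202105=-3.45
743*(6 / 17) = 4458 / 17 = 262.24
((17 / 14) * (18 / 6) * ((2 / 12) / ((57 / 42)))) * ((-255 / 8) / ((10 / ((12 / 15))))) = -867 / 760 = -1.14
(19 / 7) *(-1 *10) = -190 / 7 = -27.14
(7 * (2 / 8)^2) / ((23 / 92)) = 7 / 4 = 1.75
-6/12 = -1/2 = -0.50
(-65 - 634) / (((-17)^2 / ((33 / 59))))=-23067 / 17051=-1.35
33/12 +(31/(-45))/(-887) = 439189/159660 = 2.75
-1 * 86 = -86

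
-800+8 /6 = -2396 /3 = -798.67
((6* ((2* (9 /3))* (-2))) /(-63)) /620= 2 /1085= 0.00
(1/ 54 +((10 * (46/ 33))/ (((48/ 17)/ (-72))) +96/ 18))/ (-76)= 207961/ 45144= 4.61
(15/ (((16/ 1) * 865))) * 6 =0.01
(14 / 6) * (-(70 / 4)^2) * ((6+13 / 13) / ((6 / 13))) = -10837.85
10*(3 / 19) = 30 / 19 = 1.58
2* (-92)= -184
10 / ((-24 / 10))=-25 / 6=-4.17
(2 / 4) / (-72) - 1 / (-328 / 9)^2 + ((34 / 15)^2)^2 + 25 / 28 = 1040125393693 / 38125080000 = 27.28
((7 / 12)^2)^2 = 2401 / 20736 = 0.12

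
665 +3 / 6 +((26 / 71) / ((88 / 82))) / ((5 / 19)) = 2603841 / 3905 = 666.80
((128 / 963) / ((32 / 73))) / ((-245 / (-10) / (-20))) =-11680 / 47187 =-0.25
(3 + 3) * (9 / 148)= 27 / 74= 0.36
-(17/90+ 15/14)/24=-397/7560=-0.05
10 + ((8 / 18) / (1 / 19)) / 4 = 109 / 9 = 12.11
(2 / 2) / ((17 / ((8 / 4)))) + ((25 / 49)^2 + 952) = 38873211 / 40817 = 952.38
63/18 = 7/2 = 3.50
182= 182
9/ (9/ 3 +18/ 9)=9/ 5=1.80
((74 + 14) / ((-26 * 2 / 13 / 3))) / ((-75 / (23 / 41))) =506 / 1025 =0.49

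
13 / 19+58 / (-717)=0.60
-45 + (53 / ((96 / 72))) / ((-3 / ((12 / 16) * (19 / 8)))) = -8781 / 128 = -68.60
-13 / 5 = -2.60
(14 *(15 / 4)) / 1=105 / 2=52.50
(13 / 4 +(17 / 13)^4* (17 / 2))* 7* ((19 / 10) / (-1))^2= 8114214689 / 11424400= 710.25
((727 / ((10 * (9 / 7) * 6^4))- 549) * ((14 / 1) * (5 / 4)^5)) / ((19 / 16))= -280132435625 / 14183424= -19750.69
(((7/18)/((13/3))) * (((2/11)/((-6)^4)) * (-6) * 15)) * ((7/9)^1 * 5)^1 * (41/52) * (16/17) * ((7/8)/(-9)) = 351575/1105852176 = 0.00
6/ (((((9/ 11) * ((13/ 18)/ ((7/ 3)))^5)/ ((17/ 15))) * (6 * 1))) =905157792/ 1856465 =487.57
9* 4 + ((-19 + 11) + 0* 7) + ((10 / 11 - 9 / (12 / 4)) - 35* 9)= -3180 / 11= -289.09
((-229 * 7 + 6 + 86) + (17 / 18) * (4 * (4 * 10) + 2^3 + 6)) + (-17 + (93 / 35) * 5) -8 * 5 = -29198 / 21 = -1390.38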